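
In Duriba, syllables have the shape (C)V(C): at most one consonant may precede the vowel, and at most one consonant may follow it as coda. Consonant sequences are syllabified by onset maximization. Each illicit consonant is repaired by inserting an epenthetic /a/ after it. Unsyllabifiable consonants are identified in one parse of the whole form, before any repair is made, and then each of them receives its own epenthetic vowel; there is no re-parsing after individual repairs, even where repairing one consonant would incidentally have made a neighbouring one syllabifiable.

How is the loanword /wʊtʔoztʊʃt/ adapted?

Syllabifying with onset maximization leaves /t/ stranded (at most one coda consonant is licensed; onsets are limited to one consonant).
Each unlicensed consonant becomes the onset of a new syllable: /t/ → /ta/.

wʊtʔoztʊʃta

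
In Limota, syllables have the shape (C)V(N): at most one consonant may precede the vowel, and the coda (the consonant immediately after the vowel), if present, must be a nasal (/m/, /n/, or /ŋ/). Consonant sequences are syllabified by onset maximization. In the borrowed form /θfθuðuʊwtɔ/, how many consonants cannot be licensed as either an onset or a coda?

3

Syllabifying with onset maximization leaves /θ/, /f/, /w/ stranded (only a nasal (/m/, /n/, or /ŋ/) is licensed in coda position; onsets are limited to one consonant).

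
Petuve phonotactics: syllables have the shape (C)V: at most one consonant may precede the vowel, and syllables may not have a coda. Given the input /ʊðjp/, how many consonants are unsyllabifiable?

Syllabifying with onset maximization leaves /ð/, /j/, /p/ stranded (no codas are permitted; onsets are limited to one consonant).

3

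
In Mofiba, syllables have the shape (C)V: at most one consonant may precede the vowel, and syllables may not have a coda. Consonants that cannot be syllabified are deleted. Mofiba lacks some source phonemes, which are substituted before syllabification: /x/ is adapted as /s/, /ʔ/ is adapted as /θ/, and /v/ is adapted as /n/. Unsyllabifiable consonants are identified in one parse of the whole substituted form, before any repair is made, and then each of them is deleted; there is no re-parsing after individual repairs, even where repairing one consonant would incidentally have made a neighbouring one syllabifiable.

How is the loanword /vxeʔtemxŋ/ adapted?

sete

Substitution: /v/ → /n/, /x/ → /s/, /ʔ/ → /θ/, giving /nseθtemsŋ/.
Under (C)V, the unsyllabifiable consonants are /n/, /θ/, /m/, /s/, /ŋ/ (no codas are permitted; onsets are limited to one consonant).
Each unlicensed consonant is deleted: /n/, /θ/, /m/, /s/, /ŋ/.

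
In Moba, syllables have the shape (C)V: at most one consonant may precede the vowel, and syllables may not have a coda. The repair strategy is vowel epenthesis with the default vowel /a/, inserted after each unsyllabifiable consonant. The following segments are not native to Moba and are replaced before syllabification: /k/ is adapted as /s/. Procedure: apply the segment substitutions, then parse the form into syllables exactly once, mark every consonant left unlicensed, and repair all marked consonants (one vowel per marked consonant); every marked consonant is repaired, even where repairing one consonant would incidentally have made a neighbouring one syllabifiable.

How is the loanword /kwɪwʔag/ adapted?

sawɪwaʔaga

Substitution: /k/ → /s/, giving /swɪwʔag/.
Under (C)V, the unsyllabifiable consonants are /s/, /w/, /g/ (no codas are permitted; onsets are limited to one consonant).
Inserting the epenthetic vowel yields /s/ → /sa/, /w/ → /wa/, /g/ → /ga/.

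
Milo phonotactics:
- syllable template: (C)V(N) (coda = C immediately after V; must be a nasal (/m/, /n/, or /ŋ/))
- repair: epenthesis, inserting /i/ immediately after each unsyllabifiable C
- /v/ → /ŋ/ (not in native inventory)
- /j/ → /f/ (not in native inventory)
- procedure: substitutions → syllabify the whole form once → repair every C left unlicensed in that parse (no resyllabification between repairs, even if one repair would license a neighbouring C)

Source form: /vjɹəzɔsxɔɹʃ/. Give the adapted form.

Substitution: /v/ → /ŋ/, /j/ → /f/, giving /ŋfɹəzɔsxɔɹʃ/.
The consonants /ŋ/, /f/, /s/, /ɹ/, /ʃ/ cannot be parsed into a legal (C)V(N) syllable (only a nasal (/m/, /n/, or /ŋ/) is licensed in coda position; onsets are limited to one consonant).
Epenthesis after each stranded consonant: /ŋ/ → /ŋi/, /f/ → /fi/, /s/ → /si/, /ɹ/ → /ɹi/, /ʃ/ → /ʃi/.

ŋifiɹəzɔsixɔɹiʃi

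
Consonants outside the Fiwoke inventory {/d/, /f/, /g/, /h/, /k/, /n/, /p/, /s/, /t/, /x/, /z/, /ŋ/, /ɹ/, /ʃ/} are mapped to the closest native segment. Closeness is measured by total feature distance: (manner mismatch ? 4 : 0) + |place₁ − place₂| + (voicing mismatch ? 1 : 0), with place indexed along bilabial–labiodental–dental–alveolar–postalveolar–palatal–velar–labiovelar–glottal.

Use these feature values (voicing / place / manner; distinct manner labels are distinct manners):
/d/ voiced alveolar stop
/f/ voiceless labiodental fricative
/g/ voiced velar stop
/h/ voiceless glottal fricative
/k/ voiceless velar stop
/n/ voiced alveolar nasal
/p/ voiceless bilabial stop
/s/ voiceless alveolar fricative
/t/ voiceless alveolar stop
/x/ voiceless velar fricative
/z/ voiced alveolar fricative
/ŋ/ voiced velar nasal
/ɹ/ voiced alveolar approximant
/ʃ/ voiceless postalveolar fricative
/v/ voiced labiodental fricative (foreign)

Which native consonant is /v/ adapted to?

f

/f/ is closest: same manner (fricative), place distance 0 (labiodental→labiodental), voicing differs (+1); total 1. Next closest is /z/ at distance 2.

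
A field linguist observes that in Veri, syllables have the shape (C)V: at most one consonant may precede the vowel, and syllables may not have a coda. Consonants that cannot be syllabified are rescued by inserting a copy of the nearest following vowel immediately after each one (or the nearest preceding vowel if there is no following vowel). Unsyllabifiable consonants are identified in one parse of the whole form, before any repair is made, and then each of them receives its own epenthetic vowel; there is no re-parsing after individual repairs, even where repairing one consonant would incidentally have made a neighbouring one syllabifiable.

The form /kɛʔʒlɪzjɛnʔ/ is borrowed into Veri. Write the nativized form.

Syllabifying with onset maximization leaves /ʔ/, /ʒ/, /z/, /n/, /ʔ/ stranded (no codas are permitted; onsets are limited to one consonant).
Each unlicensed consonant becomes the onset of a new syllable: /ʔ/ → /ʔɪ/, /ʒ/ → /ʒɪ/, /z/ → /zɛ/, /n/ → /nɛ/, /ʔ/ → /ʔɛ/.

kɛʔɪʒɪlɪzɛjɛnɛʔɛ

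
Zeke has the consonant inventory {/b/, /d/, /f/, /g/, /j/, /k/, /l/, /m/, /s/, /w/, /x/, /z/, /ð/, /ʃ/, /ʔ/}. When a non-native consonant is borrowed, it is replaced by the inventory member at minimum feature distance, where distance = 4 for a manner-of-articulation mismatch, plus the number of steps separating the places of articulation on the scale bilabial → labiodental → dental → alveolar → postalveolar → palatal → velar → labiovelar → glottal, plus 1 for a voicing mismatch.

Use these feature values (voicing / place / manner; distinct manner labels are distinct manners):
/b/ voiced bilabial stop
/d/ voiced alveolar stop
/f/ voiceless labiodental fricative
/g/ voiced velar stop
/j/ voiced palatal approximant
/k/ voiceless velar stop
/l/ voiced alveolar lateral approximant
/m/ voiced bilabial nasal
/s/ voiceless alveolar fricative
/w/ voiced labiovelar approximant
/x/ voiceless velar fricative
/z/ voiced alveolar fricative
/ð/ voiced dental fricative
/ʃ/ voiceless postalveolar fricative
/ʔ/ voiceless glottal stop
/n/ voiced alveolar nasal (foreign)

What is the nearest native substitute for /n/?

m

/m/ is closest: same manner (nasal), place distance 3 (alveolar→bilabial), same voicing; total 3. Next closest is /d/ at distance 4.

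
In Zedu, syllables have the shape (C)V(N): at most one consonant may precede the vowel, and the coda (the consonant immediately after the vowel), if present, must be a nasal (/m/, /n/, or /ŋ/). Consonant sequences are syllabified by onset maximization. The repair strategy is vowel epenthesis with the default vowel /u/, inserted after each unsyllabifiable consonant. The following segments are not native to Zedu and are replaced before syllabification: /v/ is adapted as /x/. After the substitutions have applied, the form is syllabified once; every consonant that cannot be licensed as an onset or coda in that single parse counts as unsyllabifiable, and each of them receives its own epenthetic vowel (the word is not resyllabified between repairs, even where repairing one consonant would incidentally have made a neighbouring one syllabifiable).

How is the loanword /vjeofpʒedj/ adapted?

Substitution: /v/ → /x/, giving /xjeofpʒedj/.
Syllabifying with onset maximization leaves /x/, /f/, /p/, /d/, /j/ stranded (only a nasal (/m/, /n/, or /ŋ/) is licensed in coda position; onsets are limited to one consonant).
Each unlicensed consonant becomes the onset of a new syllable: /x/ → /xu/, /f/ → /fu/, /p/ → /pu/, /d/ → /du/, /j/ → /ju/.

xujeofupuʒeduju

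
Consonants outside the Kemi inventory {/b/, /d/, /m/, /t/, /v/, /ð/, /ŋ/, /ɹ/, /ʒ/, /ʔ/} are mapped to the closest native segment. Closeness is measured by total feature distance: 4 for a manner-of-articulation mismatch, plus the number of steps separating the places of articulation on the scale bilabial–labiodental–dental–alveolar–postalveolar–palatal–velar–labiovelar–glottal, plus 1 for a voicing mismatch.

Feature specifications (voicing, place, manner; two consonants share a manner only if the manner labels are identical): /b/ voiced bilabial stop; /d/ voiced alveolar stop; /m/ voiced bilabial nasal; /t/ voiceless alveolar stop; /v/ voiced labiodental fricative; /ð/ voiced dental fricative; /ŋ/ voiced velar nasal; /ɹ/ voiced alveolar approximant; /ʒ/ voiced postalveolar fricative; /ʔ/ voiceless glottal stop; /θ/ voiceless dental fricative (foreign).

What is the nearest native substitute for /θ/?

/ð/ is closest: same manner (fricative), place distance 0 (dental→dental), voicing differs (+1); total 1. Next closest is /v/ at distance 2.

ð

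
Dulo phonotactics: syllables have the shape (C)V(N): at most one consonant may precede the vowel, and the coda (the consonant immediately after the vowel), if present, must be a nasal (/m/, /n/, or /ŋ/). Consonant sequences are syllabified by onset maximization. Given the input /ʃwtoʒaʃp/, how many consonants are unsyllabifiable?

4

The consonants /ʃ/, /w/, /ʃ/, /p/ cannot be parsed into a legal (C)V(N) syllable (only a nasal (/m/, /n/, or /ŋ/) is licensed in coda position; onsets are limited to one consonant).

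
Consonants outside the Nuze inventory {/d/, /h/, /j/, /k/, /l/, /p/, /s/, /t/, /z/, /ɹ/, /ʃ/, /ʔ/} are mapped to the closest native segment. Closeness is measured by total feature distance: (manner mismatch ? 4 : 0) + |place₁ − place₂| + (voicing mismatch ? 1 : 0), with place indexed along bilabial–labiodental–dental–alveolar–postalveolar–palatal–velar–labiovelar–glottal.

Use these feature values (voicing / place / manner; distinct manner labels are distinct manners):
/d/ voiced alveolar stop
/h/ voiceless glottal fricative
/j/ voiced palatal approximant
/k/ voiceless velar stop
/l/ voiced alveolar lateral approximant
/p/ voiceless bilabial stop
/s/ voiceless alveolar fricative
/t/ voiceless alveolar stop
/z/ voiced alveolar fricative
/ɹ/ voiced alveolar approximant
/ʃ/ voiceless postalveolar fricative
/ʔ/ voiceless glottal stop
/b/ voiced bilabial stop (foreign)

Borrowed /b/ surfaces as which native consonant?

/p/ is closest: same manner (stop), place distance 0 (bilabial→bilabial), voicing differs (+1); total 1. Next closest is /d/ at distance 3.

p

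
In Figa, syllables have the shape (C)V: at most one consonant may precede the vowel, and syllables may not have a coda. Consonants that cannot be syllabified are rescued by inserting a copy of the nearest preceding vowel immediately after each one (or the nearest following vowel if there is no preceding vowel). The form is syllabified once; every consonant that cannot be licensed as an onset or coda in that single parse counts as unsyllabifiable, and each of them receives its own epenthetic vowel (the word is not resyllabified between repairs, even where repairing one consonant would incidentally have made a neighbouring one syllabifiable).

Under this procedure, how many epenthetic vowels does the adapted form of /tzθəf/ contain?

The unsyllabifiable consonants are /t/, /z/, /f/; each receives one epenthetic vowel.

3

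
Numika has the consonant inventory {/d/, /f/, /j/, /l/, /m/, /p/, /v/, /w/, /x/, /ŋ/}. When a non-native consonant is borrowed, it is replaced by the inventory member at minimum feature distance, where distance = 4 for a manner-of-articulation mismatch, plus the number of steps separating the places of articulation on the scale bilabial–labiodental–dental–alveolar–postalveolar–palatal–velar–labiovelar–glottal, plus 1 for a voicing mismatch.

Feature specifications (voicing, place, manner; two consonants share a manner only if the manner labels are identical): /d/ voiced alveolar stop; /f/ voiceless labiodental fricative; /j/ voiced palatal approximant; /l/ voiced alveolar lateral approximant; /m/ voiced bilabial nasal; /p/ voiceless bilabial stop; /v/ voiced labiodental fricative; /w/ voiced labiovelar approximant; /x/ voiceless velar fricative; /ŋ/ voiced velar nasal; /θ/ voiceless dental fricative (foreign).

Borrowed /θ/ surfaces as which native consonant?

/f/ is closest: same manner (fricative), place distance 1 (dental→labiodental), same voicing; total 1. Next closest is /v/ at distance 2.

f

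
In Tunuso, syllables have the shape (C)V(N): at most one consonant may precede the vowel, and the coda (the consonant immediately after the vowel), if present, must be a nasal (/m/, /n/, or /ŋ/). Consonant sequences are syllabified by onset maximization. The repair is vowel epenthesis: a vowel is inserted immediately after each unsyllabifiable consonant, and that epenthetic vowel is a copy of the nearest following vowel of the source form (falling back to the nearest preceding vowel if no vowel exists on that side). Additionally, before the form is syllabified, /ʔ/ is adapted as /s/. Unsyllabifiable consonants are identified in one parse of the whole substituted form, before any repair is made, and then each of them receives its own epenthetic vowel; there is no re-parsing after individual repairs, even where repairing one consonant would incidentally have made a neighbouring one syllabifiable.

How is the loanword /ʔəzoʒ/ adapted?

Substitution: /ʔ/ → /s/, giving /səzoʒ/.
Under (C)V(N), the unsyllabifiable consonants are /ʒ/ (only a nasal (/m/, /n/, or /ŋ/) is licensed in coda position; onsets are limited to one consonant).
Inserting the epenthetic vowel yields /ʒ/ → /ʒo/.

səzoʒo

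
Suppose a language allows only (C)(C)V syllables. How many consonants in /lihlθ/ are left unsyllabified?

3

Syllabifying with onset maximization leaves /h/, /l/, /θ/ stranded (no codas are permitted; onsets may contain at most 2 consonants).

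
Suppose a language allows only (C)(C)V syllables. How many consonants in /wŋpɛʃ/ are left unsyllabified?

2

Syllabifying with onset maximization leaves /w/, /ʃ/ stranded (no codas are permitted; onsets may contain at most 2 consonants).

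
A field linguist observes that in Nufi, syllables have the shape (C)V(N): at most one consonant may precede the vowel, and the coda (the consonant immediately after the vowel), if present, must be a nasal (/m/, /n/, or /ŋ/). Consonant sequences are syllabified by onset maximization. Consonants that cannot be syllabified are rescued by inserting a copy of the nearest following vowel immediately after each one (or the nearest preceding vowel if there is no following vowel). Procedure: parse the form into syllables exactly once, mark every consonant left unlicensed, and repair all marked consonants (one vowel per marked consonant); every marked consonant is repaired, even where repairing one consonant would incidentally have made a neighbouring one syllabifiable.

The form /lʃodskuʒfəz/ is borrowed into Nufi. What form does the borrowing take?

The consonants /l/, /d/, /s/, /ʒ/, /z/ cannot be parsed into a legal (C)V(N) syllable (only a nasal (/m/, /n/, or /ŋ/) is licensed in coda position; onsets are limited to one consonant).
Inserting the epenthetic vowel yields /l/ → /lo/, /d/ → /du/, /s/ → /su/, /ʒ/ → /ʒə/, /z/ → /zə/.

loʃodusukuʒəfəzə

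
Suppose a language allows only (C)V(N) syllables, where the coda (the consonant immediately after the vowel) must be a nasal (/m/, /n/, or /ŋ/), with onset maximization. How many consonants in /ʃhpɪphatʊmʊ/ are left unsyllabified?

Syllabifying with onset maximization leaves /ʃ/, /h/, /p/ stranded (only a nasal (/m/, /n/, or /ŋ/) is licensed in coda position; onsets are limited to one consonant).

3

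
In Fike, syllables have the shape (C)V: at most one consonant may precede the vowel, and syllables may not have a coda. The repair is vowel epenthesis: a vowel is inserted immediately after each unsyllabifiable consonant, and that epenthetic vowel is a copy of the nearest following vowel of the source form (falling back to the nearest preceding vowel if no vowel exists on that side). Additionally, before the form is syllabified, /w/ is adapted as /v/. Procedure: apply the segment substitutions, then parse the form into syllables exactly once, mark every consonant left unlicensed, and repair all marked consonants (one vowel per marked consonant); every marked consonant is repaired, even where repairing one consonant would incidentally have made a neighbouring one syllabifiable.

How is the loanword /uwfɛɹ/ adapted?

Substitution: /w/ → /v/, giving /uvfɛɹ/.
Under (C)V, the unsyllabifiable consonants are /v/, /ɹ/ (no codas are permitted; onsets are limited to one consonant).
Each unlicensed consonant becomes the onset of a new syllable: /v/ → /vɛ/, /ɹ/ → /ɹɛ/.

uvɛfɛɹɛ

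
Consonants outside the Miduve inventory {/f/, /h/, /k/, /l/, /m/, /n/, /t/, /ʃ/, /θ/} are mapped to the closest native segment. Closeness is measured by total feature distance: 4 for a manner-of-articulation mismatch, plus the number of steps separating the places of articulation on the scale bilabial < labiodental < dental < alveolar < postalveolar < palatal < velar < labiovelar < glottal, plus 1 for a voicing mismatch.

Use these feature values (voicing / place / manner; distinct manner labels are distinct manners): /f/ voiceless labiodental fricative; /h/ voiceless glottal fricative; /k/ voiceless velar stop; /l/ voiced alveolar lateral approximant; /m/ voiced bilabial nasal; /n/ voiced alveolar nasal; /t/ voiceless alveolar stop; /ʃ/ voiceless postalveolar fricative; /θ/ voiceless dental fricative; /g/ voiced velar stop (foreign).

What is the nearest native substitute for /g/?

k

/k/ is closest: same manner (stop), place distance 0 (velar→velar), voicing differs (+1); total 1. Next closest is /t/ at distance 4.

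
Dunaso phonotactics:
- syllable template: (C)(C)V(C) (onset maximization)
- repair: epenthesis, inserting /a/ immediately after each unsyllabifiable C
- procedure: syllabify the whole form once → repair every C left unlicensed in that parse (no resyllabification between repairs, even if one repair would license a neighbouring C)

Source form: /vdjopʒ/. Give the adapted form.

vadjopʒa

Syllabifying with onset maximization leaves /v/, /ʒ/ stranded (at most one coda consonant is licensed; onsets may contain at most 2 consonants).
Inserting the epenthetic vowel yields /v/ → /va/, /ʒ/ → /ʒa/.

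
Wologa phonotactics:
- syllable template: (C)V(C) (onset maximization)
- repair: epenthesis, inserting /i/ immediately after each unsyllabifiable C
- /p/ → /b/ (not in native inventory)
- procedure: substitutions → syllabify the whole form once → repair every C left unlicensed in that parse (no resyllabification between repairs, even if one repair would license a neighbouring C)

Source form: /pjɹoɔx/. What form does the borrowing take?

bijiɹoɔx

Substitution: /p/ → /b/, giving /bjɹoɔx/.
Under (C)V(C), the unsyllabifiable consonants are /b/, /j/ (at most one coda consonant is licensed; onsets are limited to one consonant).
Inserting the epenthetic vowel yields /b/ → /bi/, /j/ → /ji/.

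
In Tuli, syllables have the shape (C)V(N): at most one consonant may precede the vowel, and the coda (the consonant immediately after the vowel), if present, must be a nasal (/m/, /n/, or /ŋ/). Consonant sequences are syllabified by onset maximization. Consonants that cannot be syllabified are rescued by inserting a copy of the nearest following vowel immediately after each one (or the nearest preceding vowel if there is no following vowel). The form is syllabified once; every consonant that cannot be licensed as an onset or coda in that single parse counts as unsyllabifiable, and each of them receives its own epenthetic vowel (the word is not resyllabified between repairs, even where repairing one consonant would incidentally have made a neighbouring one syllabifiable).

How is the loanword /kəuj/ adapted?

Syllabifying with onset maximization leaves /j/ stranded (only a nasal (/m/, /n/, or /ŋ/) is licensed in coda position; onsets are limited to one consonant).
Each unlicensed consonant becomes the onset of a new syllable: /j/ → /ju/.

kəuju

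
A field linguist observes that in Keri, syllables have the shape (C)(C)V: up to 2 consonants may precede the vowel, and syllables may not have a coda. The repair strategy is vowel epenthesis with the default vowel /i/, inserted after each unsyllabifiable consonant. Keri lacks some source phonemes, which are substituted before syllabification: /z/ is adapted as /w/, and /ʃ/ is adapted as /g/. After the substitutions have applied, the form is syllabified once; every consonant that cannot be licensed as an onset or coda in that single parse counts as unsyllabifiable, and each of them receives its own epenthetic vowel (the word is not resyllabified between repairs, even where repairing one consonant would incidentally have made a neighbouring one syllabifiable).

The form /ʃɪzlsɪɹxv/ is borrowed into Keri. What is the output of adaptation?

gɪwilsɪɹixivi

Substitution: /ʃ/ → /g/, /z/ → /w/, giving /gɪwlsɪɹxv/.
Syllabifying with onset maximization leaves /w/, /ɹ/, /x/, /v/ stranded (no codas are permitted; onsets may contain at most 2 consonants).
Each unlicensed consonant becomes the onset of a new syllable: /w/ → /wi/, /ɹ/ → /ɹi/, /x/ → /xi/, /v/ → /vi/.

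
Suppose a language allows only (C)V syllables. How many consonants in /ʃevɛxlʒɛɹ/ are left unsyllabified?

3

Under (C)V, the unsyllabifiable consonants are /x/, /l/, /ɹ/ (no codas are permitted; onsets are limited to one consonant).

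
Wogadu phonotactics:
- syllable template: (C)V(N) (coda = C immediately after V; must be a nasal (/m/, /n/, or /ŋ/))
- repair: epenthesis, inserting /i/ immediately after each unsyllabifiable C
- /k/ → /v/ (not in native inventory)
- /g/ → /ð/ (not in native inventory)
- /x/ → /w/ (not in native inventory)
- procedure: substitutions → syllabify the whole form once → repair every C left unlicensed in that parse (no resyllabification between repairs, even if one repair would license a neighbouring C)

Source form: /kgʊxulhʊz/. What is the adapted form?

Substitution: /k/ → /v/, /g/ → /ð/, /x/ → /w/, giving /vðʊwulhʊz/.
Syllabifying with onset maximization leaves /v/, /l/, /z/ stranded (only a nasal (/m/, /n/, or /ŋ/) is licensed in coda position; onsets are limited to one consonant).
Inserting the epenthetic vowel yields /v/ → /vi/, /l/ → /li/, /z/ → /zi/.

viðʊwulihʊzi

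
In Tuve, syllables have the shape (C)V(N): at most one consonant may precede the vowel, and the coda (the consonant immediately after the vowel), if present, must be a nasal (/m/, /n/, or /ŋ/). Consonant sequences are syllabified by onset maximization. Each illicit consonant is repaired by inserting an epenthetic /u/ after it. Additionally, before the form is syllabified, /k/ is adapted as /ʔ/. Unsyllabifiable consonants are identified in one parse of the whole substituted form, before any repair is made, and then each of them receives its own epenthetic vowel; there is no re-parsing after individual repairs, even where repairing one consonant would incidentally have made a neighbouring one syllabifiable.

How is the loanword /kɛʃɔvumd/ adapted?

Substitution: /k/ → /ʔ/, giving /ʔɛʃɔvumd/.
The consonants /d/ cannot be parsed into a legal (C)V(N) syllable (only a nasal (/m/, /n/, or /ŋ/) is licensed in coda position; onsets are limited to one consonant).
Epenthesis after each stranded consonant: /d/ → /du/.

ʔɛʃɔvumdu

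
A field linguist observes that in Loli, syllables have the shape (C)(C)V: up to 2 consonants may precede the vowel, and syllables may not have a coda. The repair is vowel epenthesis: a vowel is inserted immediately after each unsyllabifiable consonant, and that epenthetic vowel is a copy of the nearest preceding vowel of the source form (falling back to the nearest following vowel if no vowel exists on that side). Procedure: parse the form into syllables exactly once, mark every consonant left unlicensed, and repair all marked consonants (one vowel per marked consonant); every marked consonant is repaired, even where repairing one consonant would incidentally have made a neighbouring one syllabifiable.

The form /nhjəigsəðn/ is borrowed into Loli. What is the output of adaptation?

Under (C)(C)V, the unsyllabifiable consonants are /n/, /ð/, /n/ (no codas are permitted; onsets may contain at most 2 consonants).
Each unlicensed consonant becomes the onset of a new syllable: /n/ → /nə/, /ð/ → /ðə/, /n/ → /nə/.

nəhjəigsəðənə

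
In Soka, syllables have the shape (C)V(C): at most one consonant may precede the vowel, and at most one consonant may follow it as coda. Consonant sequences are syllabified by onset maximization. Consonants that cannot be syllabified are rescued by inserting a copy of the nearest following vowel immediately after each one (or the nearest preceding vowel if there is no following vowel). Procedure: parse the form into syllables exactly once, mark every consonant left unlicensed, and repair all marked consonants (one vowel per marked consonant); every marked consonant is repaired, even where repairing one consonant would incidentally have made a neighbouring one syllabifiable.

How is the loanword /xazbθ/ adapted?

Syllabifying with onset maximization leaves /b/, /θ/ stranded (at most one coda consonant is licensed; onsets are limited to one consonant).
Inserting the epenthetic vowel yields /b/ → /ba/, /θ/ → /θa/.

xazbaθa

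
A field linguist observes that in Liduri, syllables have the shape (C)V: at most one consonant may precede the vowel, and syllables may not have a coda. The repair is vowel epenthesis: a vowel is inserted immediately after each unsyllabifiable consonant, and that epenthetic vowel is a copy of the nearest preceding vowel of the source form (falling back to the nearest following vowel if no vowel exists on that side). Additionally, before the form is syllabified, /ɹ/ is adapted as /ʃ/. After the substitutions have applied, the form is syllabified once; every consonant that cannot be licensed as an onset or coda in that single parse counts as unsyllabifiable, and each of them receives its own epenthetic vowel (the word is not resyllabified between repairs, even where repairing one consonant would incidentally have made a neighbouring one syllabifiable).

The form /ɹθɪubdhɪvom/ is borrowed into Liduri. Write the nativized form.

ʃɪθɪubuduhɪvomo

Substitution: /ɹ/ → /ʃ/, giving /ʃθɪubdhɪvom/.
Syllabifying with onset maximization leaves /ʃ/, /b/, /d/, /m/ stranded (no codas are permitted; onsets are limited to one consonant).
Epenthesis after each stranded consonant: /ʃ/ → /ʃɪ/, /b/ → /bu/, /d/ → /du/, /m/ → /mo/.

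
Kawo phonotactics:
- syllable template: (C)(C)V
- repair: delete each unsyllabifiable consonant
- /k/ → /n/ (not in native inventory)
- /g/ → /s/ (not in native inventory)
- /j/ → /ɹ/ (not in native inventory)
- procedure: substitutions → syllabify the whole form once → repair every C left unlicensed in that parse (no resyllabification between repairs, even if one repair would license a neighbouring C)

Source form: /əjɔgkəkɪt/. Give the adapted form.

Substitution: /j/ → /ɹ/, /g/ → /s/, /k/ → /n/, giving /əɹɔsnənɪt/.
Syllabifying with onset maximization leaves /t/ stranded (no codas are permitted; onsets may contain at most 2 consonants).
Deleting the stranded consonants removes /t/.

əɹɔsnənɪ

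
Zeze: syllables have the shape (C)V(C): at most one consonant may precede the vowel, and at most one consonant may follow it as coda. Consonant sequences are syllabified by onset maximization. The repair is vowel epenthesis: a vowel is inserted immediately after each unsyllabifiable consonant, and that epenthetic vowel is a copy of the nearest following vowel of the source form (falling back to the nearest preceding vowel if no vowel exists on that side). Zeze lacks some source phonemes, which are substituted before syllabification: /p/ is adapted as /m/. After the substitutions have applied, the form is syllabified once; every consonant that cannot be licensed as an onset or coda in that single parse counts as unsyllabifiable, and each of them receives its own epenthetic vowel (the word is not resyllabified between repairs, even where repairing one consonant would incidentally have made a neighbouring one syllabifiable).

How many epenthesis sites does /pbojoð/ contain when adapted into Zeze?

1

After substitution the input is /mbojoð/.
The unsyllabifiable consonants are /m/; each receives one epenthetic vowel.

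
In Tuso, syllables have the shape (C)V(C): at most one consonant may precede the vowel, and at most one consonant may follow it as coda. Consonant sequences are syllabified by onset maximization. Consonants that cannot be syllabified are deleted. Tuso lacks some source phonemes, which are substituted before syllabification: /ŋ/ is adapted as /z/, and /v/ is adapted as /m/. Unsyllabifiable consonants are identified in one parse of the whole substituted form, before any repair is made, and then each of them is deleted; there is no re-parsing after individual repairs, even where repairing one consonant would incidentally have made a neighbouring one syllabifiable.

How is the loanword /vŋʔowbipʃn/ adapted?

Substitution: /v/ → /m/, /ŋ/ → /z/, giving /mzʔowbipʃn/.
Syllabifying with onset maximization leaves /m/, /z/, /ʃ/, /n/ stranded (at most one coda consonant is licensed; onsets are limited to one consonant).
Deletion applies to /m/, /z/, /ʃ/, /n/.

ʔowbip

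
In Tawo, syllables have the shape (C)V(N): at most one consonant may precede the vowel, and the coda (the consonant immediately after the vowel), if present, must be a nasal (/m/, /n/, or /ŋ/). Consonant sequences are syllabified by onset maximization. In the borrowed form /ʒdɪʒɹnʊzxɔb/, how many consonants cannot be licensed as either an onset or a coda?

5

Syllabifying with onset maximization leaves /ʒ/, /ʒ/, /ɹ/, /z/, /b/ stranded (only a nasal (/m/, /n/, or /ŋ/) is licensed in coda position; onsets are limited to one consonant).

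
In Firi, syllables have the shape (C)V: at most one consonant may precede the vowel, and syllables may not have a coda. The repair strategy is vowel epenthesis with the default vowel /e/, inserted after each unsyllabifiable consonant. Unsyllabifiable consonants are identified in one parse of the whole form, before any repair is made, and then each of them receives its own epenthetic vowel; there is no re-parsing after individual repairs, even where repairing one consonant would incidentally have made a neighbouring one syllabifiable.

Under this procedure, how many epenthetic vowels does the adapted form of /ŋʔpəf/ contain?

3

The unsyllabifiable consonants are /ŋ/, /ʔ/, /f/; each receives one epenthetic vowel.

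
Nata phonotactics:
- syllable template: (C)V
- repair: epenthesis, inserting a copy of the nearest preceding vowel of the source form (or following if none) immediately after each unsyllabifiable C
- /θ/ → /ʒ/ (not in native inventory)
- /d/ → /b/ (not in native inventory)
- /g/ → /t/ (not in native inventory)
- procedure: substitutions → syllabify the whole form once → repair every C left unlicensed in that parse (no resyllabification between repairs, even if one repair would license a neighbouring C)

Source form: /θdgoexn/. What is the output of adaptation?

Substitution: /θ/ → /ʒ/, /d/ → /b/, /g/ → /t/, giving /ʒbtoexn/.
Under (C)V, the unsyllabifiable consonants are /ʒ/, /b/, /x/, /n/ (no codas are permitted; onsets are limited to one consonant).
Epenthesis after each stranded consonant: /ʒ/ → /ʒo/, /b/ → /bo/, /x/ → /xe/, /n/ → /ne/.

ʒobotoexene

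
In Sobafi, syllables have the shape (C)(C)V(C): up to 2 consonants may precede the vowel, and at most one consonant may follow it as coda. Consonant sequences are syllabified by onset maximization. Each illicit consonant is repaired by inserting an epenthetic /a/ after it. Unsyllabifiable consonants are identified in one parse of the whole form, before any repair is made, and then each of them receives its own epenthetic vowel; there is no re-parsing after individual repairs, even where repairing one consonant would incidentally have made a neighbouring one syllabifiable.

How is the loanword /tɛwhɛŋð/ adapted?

tɛwhɛŋða

Syllabifying with onset maximization leaves /ð/ stranded (at most one coda consonant is licensed; onsets may contain at most 2 consonants).
Inserting the epenthetic vowel yields /ð/ → /ða/.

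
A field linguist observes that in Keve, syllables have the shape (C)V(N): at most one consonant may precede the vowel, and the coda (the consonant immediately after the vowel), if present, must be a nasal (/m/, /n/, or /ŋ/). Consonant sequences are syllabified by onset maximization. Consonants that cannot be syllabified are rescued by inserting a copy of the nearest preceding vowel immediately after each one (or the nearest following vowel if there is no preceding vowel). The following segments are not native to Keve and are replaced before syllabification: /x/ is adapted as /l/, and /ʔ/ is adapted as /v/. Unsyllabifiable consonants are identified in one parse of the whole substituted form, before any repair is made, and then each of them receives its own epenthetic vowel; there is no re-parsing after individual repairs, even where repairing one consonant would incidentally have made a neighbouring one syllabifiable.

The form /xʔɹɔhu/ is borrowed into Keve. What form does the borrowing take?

Substitution: /x/ → /l/, /ʔ/ → /v/, giving /lvɹɔhu/.
Under (C)V(N), the unsyllabifiable consonants are /l/, /v/ (only a nasal (/m/, /n/, or /ŋ/) is licensed in coda position; onsets are limited to one consonant).
Inserting the epenthetic vowel yields /l/ → /lɔ/, /v/ → /vɔ/.

lɔvɔɹɔhu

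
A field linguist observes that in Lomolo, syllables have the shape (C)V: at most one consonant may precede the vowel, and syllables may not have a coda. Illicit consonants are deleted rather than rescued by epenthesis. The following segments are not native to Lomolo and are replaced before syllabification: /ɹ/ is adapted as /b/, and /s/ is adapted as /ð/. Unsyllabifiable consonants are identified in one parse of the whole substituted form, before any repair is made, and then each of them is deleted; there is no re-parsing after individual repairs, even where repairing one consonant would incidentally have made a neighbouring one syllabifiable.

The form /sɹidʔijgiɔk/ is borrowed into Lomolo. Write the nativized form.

Substitution: /s/ → /ð/, /ɹ/ → /b/, giving /ðbidʔijgiɔk/.
Syllabifying with onset maximization leaves /ð/, /d/, /j/, /k/ stranded (no codas are permitted; onsets are limited to one consonant).
Deletion applies to /ð/, /d/, /j/, /k/.

biʔigiɔ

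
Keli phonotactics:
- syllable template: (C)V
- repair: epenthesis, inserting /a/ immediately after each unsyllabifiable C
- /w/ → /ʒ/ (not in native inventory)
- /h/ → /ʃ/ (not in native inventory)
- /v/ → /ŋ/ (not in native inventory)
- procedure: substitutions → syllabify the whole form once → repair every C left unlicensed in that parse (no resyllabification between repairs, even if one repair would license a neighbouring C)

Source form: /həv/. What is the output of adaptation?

ʃəŋa

Substitution: /h/ → /ʃ/, /v/ → /ŋ/, giving /ʃəŋ/.
Syllabifying with onset maximization leaves /ŋ/ stranded (no codas are permitted; onsets are limited to one consonant).
Each unlicensed consonant becomes the onset of a new syllable: /ŋ/ → /ŋa/.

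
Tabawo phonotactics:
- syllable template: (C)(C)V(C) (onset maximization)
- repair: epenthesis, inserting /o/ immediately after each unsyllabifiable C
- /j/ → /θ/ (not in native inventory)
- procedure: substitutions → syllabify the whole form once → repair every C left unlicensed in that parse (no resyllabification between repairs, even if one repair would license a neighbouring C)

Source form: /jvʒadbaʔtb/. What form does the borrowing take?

θovʒadbaʔtobo

Substitution: /j/ → /θ/, giving /θvʒadbaʔtb/.
Syllabifying with onset maximization leaves /θ/, /t/, /b/ stranded (at most one coda consonant is licensed; onsets may contain at most 2 consonants).
Inserting the epenthetic vowel yields /θ/ → /θo/, /t/ → /to/, /b/ → /bo/.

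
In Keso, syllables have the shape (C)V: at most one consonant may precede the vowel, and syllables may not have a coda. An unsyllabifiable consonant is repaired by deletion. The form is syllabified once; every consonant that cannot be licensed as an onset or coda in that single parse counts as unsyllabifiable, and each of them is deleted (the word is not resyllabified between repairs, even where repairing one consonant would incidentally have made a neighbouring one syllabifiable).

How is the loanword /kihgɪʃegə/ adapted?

Under (C)V, the unsyllabifiable consonants are /h/ (no codas are permitted; onsets are limited to one consonant).
Each unlicensed consonant is deleted: /h/.

kigɪʃegə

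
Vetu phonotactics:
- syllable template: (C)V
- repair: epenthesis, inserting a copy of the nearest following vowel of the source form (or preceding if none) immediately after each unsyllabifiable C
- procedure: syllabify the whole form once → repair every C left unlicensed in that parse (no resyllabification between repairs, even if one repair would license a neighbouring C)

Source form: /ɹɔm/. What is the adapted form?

Syllabifying with onset maximization leaves /m/ stranded (no codas are permitted; onsets are limited to one consonant).
Each unlicensed consonant becomes the onset of a new syllable: /m/ → /mɔ/.

ɹɔmɔ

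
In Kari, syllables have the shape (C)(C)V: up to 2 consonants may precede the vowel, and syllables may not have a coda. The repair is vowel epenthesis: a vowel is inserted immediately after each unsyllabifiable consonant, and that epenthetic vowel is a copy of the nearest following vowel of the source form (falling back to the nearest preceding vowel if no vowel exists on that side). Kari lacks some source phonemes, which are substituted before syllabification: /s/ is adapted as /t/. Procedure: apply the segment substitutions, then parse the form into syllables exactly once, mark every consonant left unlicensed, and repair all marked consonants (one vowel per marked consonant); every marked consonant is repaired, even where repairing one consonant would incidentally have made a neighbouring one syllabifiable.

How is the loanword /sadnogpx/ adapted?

tadnogopoxo

Substitution: /s/ → /t/, giving /tadnogpx/.
The consonants /g/, /p/, /x/ cannot be parsed into a legal (C)(C)V syllable (no codas are permitted; onsets may contain at most 2 consonants).
Epenthesis after each stranded consonant: /g/ → /go/, /p/ → /po/, /x/ → /xo/.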